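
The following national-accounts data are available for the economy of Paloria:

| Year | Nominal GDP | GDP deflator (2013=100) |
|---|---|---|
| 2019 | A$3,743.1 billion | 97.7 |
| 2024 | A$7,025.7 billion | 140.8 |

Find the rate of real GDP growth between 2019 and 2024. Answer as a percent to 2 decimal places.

30.24%

Real GDP 2019 = 3743.1 / 0.977 = 3831.22.
Real GDP 2024 = 7025.7 / 1.408 = 4989.84.
Real growth = 4989.84 / 3831.22 − 1 = 0.3024.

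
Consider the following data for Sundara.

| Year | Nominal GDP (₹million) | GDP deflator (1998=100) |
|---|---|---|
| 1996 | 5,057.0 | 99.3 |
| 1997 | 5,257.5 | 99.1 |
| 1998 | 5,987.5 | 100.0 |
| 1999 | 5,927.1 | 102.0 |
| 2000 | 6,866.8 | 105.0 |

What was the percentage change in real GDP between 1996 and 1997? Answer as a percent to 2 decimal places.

4.17%

Real GDP 1996 = 5057.0/0.993 = 5092.65.
Real GDP 1997 = 5257.5/0.991 = 5305.25.
Change = 5305.25/5092.65 − 1 = 0.0417.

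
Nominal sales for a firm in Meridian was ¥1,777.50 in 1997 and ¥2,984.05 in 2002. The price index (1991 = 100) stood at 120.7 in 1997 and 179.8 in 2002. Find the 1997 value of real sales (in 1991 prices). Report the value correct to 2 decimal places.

¥1,472.66

Real sales = Nominal / (price index/100) = 1777.50 / 1.207 = 1472.66.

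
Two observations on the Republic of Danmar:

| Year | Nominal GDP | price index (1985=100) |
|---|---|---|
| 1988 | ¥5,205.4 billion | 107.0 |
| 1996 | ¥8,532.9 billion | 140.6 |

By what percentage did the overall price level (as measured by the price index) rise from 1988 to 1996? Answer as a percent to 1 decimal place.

31.4%

Price-level change = 140.6 / 107.0 − 1 = 0.3140.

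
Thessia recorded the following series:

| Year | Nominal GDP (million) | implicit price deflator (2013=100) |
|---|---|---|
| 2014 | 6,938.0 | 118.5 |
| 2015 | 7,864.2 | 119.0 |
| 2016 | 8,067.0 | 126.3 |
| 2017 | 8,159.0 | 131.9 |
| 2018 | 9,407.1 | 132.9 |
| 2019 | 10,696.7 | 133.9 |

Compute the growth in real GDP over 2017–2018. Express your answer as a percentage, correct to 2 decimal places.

14.43%

Real GDP 2017 = 8159.0/1.319 = 6185.75.
Real GDP 2018 = 9407.1/1.329 = 7078.33.
Change = 7078.33/6185.75 − 1 = 0.1443.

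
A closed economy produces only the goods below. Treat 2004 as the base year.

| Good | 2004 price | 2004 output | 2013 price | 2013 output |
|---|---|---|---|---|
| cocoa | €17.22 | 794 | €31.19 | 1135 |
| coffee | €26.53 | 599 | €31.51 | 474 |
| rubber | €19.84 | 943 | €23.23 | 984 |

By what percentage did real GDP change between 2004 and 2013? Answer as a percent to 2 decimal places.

Real GDP 2004 = Nominal GDP 2004 = 17.22·794 + 26.53·599 + 19.84·943 = 48273.27.
Real GDP 2013 (at 2004 prices) = 17.22·1135 + 26.53·474 + 19.84·984 = 51642.48.
Real growth = 51642.48/48273.27 − 1 = 0.0698.

6.98%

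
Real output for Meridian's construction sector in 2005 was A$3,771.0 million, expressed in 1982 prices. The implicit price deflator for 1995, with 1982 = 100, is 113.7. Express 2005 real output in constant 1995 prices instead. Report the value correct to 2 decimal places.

Real output in 1995 prices = Real output in 1982 prices × (P_1995/P_1982) = 3771.0 × 1.137 = 4287.63.

A$4,287.63 million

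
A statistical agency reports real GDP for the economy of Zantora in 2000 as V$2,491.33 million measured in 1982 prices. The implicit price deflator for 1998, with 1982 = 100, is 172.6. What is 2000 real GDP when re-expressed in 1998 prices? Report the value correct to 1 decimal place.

V$4,300.0 million

Real GDP in 1998 prices = Real GDP in 1982 prices × (P_1998/P_1982) = 2491.33 × 1.726 = 4300.04.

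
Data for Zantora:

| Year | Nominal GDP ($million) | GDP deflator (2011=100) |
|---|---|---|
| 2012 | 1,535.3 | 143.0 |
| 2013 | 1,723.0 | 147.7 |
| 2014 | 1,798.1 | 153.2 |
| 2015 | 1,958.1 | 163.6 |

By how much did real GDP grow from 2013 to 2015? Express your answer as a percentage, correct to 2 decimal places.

Real GDP 2013 = 1723.0/1.477 = 1166.55.
Real GDP 2015 = 1958.1/1.636 = 1196.88.
Change = 1196.88/1166.55 − 1 = 0.0260.

2.60%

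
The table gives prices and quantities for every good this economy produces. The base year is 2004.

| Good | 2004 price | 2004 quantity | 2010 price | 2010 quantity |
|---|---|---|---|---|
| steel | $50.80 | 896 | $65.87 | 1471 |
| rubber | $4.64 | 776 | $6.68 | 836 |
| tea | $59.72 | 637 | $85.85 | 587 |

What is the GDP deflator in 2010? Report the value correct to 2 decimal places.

134.50

Nominal GDP 2010 = 65.87·1471 + 6.68·836 + 85.85·587 = 152873.20.
Real GDP 2010 (at 2004 prices) = 50.80·1471 + 4.64·836 + 59.72·587 = 113661.48.
Deflator = Nominal/Real × 100 = 152873.20/113661.48 × 100 = 134.499.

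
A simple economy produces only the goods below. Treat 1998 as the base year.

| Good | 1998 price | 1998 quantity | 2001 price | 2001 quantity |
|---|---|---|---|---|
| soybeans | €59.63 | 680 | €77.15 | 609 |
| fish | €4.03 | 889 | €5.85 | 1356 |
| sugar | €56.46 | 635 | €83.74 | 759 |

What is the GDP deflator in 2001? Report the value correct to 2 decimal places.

139.99

Nominal GDP 2001 = 77.15·609 + 5.85·1356 + 83.74·759 = 118475.61.
Real GDP 2001 (at 1998 prices) = 59.63·609 + 4.03·1356 + 56.46·759 = 84632.49.
Deflator = Nominal/Real × 100 = 118475.61/84632.49 × 100 = 139.988.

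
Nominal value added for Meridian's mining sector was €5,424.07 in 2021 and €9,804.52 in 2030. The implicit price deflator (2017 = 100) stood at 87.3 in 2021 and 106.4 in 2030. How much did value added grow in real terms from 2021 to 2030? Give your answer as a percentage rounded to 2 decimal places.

Deflate each year: 2021 → 5424.07/0.873 = 6213.14; 2030 → 9804.52/1.064 = 9214.77.
So real value added changed by 9214.77/6213.14 − 1 = 0.4831, i.e. 48.31%.

48.31%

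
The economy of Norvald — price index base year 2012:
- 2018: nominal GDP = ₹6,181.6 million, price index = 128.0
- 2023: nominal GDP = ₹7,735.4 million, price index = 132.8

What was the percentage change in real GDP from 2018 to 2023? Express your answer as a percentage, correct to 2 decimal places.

20.61%

Deflate each year: 2018 → 6181.6/1.280 = 4829.38; 2023 → 7735.4/1.328 = 5824.85.
So real GDP changed by 5824.85/4829.38 − 1 = 0.2061, i.e. 20.61%.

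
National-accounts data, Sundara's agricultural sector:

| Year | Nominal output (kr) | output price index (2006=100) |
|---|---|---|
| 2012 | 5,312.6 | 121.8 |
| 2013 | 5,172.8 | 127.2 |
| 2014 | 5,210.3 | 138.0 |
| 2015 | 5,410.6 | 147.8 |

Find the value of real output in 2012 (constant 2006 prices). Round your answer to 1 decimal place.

Real output 2012 = 5312.6 / 1.218 = 4361.74.

kr 4,361.7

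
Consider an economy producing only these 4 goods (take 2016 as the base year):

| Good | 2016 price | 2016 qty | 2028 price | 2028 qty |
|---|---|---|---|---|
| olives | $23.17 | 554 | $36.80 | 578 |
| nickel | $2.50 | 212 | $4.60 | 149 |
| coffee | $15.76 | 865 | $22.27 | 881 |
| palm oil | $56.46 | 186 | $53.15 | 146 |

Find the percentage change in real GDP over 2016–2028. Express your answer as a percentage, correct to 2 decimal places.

Real GDP 2016 = Nominal GDP 2016 = 23.17·554 + 2.50·212 + 15.76·865 + 56.46·186 = 37500.14.
Real GDP 2028 (at 2016 prices) = 23.17·578 + 2.50·149 + 15.76·881 + 56.46·146 = 35892.48.
Real growth = 35892.48/37500.14 − 1 = -0.0429.

-4.29%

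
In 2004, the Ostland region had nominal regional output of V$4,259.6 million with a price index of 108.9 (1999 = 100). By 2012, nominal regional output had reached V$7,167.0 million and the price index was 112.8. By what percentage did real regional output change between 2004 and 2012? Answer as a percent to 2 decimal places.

62.44%

Deflate each year: 2004 → 4259.6/1.089 = 3911.48; 2012 → 7167.0/1.128 = 6353.72.
So real regional output changed by 6353.72/3911.48 − 1 = 0.6244, i.e. 62.44%.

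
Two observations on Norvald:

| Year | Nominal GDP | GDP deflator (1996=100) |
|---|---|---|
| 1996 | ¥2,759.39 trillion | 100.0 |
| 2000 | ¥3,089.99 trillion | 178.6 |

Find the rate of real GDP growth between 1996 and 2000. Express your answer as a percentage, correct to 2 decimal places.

-37.30%

Deflate each year: 1996 → 2759.39/1.000 = 2759.39; 2000 → 3089.99/1.786 = 1730.12.
So real GDP changed by 1730.12/2759.39 − 1 = -0.3730, i.e. -37.30%.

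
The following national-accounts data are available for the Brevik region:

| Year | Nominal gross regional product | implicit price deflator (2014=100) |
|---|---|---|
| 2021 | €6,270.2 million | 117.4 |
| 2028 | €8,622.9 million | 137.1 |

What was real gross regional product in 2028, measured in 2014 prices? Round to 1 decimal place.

Real gross regional product = Nominal / (implicit price deflator/100) = 8622.9 / 1.371 = 6289.50.

€6,289.5 million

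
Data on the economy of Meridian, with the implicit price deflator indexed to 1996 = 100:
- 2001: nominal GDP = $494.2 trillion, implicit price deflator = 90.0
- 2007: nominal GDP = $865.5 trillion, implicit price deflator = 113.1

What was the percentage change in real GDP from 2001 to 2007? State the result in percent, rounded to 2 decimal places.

39.36%

Deflate each year: 2001 → 494.2/0.900 = 549.11; 2007 → 865.5/1.131 = 765.25.
So real GDP changed by 765.25/549.11 − 1 = 0.3936, i.e. 39.36%.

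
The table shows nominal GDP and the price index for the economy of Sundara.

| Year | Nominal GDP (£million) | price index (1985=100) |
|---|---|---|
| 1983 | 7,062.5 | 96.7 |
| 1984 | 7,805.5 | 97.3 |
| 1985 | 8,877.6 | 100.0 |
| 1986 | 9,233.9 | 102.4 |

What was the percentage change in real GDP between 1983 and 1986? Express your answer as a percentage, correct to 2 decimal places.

23.47%

Real GDP 1983 = 7062.5/0.967 = 7303.52.
Real GDP 1986 = 9233.9/1.024 = 9017.48.
Change = 9017.48/7303.52 − 1 = 0.2347.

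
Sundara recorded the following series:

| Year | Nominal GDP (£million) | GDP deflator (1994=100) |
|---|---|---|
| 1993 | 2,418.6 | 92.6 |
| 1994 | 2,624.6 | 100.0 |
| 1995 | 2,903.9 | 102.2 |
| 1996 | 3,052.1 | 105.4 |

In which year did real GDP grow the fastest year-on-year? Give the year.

1994: real = 2624.6/1.000 = 2624.60; growth vs 1993 (2611.88) = 0.49%.
1995: real = 2903.9/1.022 = 2841.39; growth vs 1994 (2624.60) = 8.26%.
1996: real = 3052.1/1.054 = 2895.73; growth vs 1995 (2841.39) = 1.91%.

1995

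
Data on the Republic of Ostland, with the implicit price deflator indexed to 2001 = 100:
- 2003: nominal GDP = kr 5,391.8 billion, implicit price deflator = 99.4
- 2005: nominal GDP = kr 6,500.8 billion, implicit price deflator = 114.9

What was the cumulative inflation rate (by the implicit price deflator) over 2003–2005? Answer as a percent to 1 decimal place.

15.6%

Price-level change = 114.9 / 99.4 − 1 = 0.1559.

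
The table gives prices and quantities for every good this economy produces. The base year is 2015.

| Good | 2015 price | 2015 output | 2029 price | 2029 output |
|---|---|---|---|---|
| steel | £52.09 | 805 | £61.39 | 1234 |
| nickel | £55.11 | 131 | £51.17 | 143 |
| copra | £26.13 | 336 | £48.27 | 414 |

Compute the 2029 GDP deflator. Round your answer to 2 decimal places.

124.20

Nominal GDP 2029 = 61.39·1234 + 51.17·143 + 48.27·414 = 103056.35.
Real GDP 2029 (at 2015 prices) = 52.09·1234 + 55.11·143 + 26.13·414 = 82977.61.
Deflator = Nominal/Real × 100 = 103056.35/82977.61 × 100 = 124.198.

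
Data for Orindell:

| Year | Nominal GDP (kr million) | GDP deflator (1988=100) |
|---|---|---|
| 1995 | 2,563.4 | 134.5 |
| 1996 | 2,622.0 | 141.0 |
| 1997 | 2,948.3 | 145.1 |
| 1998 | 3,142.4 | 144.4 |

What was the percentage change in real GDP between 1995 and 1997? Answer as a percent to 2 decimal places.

6.61%

Real GDP 1995 = 2563.4/1.345 = 1905.87.
Real GDP 1997 = 2948.3/1.451 = 2031.91.
Change = 2031.91/1905.87 − 1 = 0.0661.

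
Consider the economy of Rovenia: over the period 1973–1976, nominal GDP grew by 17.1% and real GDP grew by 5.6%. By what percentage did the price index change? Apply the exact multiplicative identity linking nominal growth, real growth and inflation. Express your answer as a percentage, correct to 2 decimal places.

(1 + g_nom) = (1 + g_real)(1 + π), so π = 1.1710 / 1.0560 − 1 = 0.10890.

10.89%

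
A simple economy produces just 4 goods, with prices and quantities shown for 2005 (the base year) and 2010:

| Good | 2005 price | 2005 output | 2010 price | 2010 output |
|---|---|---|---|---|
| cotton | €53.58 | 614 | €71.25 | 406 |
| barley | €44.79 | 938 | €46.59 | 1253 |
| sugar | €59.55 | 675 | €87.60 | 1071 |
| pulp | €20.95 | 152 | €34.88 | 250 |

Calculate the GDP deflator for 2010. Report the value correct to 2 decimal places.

129.24

Nominal GDP 2010 = 71.25·406 + 46.59·1253 + 87.60·1071 + 34.88·250 = 189844.37.
Real GDP 2010 (at 2005 prices) = 53.58·406 + 44.79·1253 + 59.55·1071 + 20.95·250 = 146890.90.
Deflator = Nominal/Real × 100 = 189844.37/146890.90 × 100 = 129.242.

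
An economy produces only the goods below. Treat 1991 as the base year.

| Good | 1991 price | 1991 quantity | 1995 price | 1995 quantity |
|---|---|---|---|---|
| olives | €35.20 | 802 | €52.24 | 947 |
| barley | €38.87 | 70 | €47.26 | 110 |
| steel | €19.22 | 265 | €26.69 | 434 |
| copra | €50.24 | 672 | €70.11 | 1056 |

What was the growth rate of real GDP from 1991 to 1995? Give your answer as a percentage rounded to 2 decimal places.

Real GDP 1991 = Nominal GDP 1991 = 35.20·802 + 38.87·70 + 19.22·265 + 50.24·672 = 69805.88.
Real GDP 1995 (at 1991 prices) = 35.20·947 + 38.87·110 + 19.22·434 + 50.24·1056 = 99005.02.
Real growth = 99005.02/69805.88 − 1 = 0.4183.

41.83%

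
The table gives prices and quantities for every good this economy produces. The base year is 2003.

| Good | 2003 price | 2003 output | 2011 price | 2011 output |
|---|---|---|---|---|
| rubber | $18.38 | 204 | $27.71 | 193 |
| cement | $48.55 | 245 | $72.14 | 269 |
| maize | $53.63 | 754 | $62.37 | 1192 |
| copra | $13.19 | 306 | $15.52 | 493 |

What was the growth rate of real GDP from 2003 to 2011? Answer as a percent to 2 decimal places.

44.78%

Real GDP 2003 = Nominal GDP 2003 = 18.38·204 + 48.55·245 + 53.63·754 + 13.19·306 = 60117.43.
Real GDP 2011 (at 2003 prices) = 18.38·193 + 48.55·269 + 53.63·1192 + 13.19·493 = 87036.92.
Real growth = 87036.92/60117.43 − 1 = 0.4478.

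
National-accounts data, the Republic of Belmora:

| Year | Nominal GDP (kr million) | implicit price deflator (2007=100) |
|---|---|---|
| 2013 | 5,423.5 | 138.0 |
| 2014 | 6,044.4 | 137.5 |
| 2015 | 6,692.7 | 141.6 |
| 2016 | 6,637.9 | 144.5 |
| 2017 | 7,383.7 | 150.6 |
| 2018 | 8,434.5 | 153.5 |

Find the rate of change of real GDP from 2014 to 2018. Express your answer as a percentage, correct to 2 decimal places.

Real GDP 2014 = 6044.4/1.375 = 4395.93.
Real GDP 2018 = 8434.5/1.535 = 5494.79.
Change = 5494.79/4395.93 − 1 = 0.2500.

25.00%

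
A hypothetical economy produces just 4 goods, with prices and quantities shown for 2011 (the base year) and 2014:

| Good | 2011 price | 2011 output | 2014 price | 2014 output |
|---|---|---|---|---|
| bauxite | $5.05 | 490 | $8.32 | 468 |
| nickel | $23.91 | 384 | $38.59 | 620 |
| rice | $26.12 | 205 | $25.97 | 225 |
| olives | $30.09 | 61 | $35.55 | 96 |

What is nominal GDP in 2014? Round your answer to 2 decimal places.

Nominal GDP 2014 = Σ (p_2014 × q_2014) = 8.32·468 + 38.59·620 + 25.97·225 + 35.55·96 = 37075.61.

$37075.61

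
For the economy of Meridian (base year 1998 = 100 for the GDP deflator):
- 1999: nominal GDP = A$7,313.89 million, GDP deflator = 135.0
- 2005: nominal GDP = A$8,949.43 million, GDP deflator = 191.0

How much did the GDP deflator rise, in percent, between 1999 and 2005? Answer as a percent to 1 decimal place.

41.5%

Price-level change = 191.0 / 135.0 − 1 = 0.4148.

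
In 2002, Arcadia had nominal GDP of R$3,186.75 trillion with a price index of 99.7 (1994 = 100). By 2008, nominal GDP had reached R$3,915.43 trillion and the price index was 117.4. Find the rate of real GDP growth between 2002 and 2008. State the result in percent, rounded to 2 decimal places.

4.34%

Real GDP 2002 = 3186.75 / 0.997 = 3196.34.
Real GDP 2008 = 3915.43 / 1.174 = 3335.12.
Real growth = 3335.12 / 3196.34 − 1 = 0.0434.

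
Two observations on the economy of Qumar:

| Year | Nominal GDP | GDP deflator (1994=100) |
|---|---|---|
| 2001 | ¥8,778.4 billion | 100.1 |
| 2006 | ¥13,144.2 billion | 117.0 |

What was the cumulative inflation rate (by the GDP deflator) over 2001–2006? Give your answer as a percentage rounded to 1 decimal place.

Price-level change = 117.0 / 100.1 − 1 = 0.1688.

16.9%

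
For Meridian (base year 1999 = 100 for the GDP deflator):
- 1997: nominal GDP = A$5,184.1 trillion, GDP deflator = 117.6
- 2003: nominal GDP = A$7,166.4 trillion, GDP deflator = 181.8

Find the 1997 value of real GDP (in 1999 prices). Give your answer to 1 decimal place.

Real GDP = Nominal / (GDP deflator/100) = 5184.1 / 1.176 = 4408.25.

A$4,408.2 trillion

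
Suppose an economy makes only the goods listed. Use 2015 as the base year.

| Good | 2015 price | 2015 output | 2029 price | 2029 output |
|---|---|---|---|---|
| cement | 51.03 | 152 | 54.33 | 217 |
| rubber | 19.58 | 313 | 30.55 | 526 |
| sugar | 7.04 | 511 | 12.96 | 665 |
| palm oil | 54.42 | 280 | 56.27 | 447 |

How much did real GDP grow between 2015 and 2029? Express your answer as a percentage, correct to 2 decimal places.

53.97%

Real GDP 2015 = Nominal GDP 2015 = 51.03·152 + 19.58·313 + 7.04·511 + 54.42·280 = 32720.14.
Real GDP 2029 (at 2015 prices) = 51.03·217 + 19.58·526 + 7.04·665 + 54.42·447 = 50379.93.
Real growth = 50379.93/32720.14 − 1 = 0.5397.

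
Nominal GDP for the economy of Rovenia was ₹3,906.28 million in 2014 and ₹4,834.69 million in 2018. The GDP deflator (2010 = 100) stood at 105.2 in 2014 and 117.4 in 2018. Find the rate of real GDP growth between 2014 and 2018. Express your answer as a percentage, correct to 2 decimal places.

10.91%

Real GDP 2014 = 3906.28 / 1.052 = 3713.19.
Real GDP 2018 = 4834.69 / 1.174 = 4118.13.
Real growth = 4118.13 / 3713.19 − 1 = 0.1091.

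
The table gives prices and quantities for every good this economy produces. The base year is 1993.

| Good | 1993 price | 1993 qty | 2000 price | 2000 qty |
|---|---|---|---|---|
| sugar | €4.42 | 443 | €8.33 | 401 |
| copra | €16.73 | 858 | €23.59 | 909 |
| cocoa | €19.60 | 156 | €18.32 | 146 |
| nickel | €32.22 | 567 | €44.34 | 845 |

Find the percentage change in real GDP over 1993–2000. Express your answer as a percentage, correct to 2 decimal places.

25.05%

Real GDP 1993 = Nominal GDP 1993 = 4.42·443 + 16.73·858 + 19.60·156 + 32.22·567 = 37638.74.
Real GDP 2000 (at 1993 prices) = 4.42·401 + 16.73·909 + 19.60·146 + 32.22·845 = 47067.49.
Real growth = 47067.49/37638.74 − 1 = 0.2505.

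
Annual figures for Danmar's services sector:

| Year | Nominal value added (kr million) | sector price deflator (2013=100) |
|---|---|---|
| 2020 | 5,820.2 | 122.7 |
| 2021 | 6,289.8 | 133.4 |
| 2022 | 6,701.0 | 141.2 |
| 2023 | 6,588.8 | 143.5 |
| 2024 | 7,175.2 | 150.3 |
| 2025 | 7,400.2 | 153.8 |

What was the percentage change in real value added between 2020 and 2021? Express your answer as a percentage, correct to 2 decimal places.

Real value added 2020 = 5820.2/1.227 = 4743.44.
Real value added 2021 = 6289.8/1.334 = 4714.99.
Change = 4714.99/4743.44 − 1 = -0.0060.

-0.60%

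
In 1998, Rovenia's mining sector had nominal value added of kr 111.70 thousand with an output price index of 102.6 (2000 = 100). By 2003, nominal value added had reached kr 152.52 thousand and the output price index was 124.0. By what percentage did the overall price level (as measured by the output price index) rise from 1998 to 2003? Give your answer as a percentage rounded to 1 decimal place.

20.9%

Price-level change = 124.0 / 102.6 − 1 = 0.2086.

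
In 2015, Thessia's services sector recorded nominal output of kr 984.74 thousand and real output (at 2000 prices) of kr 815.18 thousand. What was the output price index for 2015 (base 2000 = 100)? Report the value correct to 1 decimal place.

output price index = (Nominal / Real) × 100 = 984.74 / 815.18 × 100 = 120.80.

120.8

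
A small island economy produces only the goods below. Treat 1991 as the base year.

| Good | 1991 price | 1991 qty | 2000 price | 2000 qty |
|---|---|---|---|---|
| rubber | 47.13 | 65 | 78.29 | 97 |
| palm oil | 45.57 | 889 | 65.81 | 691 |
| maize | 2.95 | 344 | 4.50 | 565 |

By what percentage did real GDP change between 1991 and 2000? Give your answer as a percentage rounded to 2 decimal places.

-15.39%

Real GDP 1991 = Nominal GDP 1991 = 47.13·65 + 45.57·889 + 2.95·344 = 44589.98.
Real GDP 2000 (at 1991 prices) = 47.13·97 + 45.57·691 + 2.95·565 = 37727.23.
Real growth = 37727.23/44589.98 − 1 = -0.1539.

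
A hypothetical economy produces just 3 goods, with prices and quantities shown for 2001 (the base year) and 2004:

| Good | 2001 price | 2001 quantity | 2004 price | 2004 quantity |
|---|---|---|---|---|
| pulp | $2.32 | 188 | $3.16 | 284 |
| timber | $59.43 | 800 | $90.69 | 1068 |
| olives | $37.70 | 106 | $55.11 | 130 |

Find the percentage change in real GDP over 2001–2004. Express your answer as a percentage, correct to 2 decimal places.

Real GDP 2001 = Nominal GDP 2001 = 2.32·188 + 59.43·800 + 37.70·106 = 51976.36.
Real GDP 2004 (at 2001 prices) = 2.32·284 + 59.43·1068 + 37.70·130 = 69031.12.
Real growth = 69031.12/51976.36 − 1 = 0.3281.

32.81%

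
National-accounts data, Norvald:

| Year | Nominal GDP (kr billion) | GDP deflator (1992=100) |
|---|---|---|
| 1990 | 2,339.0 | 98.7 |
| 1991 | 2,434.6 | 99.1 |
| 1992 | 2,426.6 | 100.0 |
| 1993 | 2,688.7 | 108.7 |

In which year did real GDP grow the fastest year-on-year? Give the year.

1991

1991: real = 2434.6/0.991 = 2456.71; growth vs 1990 (2369.81) = 3.67%.
1992: real = 2426.6/1.000 = 2426.60; growth vs 1991 (2456.71) = -1.23%.
1993: real = 2688.7/1.087 = 2473.51; growth vs 1992 (2426.60) = 1.93%.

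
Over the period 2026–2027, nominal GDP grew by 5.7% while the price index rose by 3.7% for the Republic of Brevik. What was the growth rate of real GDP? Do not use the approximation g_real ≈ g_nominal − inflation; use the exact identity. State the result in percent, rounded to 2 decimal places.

1.93%

(1 + g_nom) = (1 + g_real)(1 + π), so g_real = 1.0570 / 1.0370 − 1 = 0.01929.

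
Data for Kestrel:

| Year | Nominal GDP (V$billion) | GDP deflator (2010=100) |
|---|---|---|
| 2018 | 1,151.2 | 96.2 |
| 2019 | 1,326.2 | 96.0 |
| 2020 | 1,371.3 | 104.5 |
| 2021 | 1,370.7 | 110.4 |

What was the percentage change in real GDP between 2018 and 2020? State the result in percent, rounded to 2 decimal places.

9.66%

Real GDP 2018 = 1151.2/0.962 = 1196.67.
Real GDP 2020 = 1371.3/1.045 = 1312.25.
Change = 1312.25/1196.67 − 1 = 0.0966.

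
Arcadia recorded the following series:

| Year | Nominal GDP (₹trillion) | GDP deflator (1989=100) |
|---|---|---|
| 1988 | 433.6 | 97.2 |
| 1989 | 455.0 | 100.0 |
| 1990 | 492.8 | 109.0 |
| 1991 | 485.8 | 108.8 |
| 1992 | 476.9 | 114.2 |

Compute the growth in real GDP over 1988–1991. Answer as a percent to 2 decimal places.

0.09%

Real GDP 1988 = 433.6/0.972 = 446.09.
Real GDP 1991 = 485.8/1.088 = 446.51.
Change = 446.51/446.09 − 1 = 0.0009.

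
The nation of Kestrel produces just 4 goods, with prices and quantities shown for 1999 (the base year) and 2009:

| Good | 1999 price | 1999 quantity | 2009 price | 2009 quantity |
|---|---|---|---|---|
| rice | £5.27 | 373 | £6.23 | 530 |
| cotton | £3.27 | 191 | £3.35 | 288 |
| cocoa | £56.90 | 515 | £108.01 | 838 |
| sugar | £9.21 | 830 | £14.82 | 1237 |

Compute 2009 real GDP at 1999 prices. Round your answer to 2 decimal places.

Real GDP 2009 = Σ (p_1999 × q_2009) = 5.27·530 + 3.27·288 + 56.90·838 + 9.21·1237 = 62809.83.

£62809.83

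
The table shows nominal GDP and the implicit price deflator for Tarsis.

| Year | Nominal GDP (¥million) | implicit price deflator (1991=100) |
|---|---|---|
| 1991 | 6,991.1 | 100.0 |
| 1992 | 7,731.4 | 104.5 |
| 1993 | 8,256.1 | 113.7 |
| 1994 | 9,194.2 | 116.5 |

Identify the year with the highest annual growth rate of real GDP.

1992: real = 7731.4/1.045 = 7398.47; growth vs 1991 (6991.10) = 5.83%.
1993: real = 8256.1/1.137 = 7261.30; growth vs 1992 (7398.47) = -1.85%.
1994: real = 9194.2/1.165 = 7892.02; growth vs 1993 (7261.30) = 8.69%.

1994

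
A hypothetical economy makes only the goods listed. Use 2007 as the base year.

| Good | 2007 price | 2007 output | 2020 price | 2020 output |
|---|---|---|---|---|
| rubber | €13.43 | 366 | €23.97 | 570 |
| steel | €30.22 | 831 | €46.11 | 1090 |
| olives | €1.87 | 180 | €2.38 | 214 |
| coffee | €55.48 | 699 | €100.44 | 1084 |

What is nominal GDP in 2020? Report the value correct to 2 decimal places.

€173309.08

Nominal GDP 2020 = Σ (p_2020 × q_2020) = 23.97·570 + 46.11·1090 + 2.38·214 + 100.44·1084 = 173309.08.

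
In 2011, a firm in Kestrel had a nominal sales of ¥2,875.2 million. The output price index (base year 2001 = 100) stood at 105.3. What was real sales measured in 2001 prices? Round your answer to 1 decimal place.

Real sales = Nominal / (output price index/100) = 2875.2 / 1.053 = 2730.48.

¥2,730.5 million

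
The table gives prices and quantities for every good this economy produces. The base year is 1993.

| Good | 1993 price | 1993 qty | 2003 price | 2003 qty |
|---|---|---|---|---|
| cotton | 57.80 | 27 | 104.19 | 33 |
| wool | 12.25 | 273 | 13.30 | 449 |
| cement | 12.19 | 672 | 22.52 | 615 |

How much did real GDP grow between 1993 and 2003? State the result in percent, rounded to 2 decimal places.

13.80%

Real GDP 1993 = Nominal GDP 1993 = 57.80·27 + 12.25·273 + 12.19·672 = 13096.53.
Real GDP 2003 (at 1993 prices) = 57.80·33 + 12.25·449 + 12.19·615 = 14904.50.
Real growth = 14904.50/13096.53 − 1 = 0.1380.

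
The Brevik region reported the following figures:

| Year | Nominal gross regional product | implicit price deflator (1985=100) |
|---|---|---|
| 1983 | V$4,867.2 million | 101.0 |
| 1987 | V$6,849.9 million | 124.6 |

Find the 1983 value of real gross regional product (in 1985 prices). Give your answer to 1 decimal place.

V$4,819.0 million

Real gross regional product = Nominal / (implicit price deflator/100) = 4867.2 / 1.010 = 4819.01.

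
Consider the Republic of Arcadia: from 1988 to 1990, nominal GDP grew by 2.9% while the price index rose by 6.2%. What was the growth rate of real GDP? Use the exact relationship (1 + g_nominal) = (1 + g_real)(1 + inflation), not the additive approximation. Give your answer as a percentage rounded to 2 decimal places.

-3.11%

(1 + g_nom) = (1 + g_real)(1 + π), so g_real = 1.0290 / 1.0620 − 1 = -0.03107.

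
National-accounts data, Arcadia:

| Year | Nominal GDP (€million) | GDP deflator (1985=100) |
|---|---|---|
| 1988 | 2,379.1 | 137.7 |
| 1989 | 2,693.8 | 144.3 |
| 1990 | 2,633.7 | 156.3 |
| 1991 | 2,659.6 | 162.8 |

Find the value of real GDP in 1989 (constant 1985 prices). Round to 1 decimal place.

€1,866.8 million

Real GDP 1989 = 2693.8 / 1.443 = 1866.81.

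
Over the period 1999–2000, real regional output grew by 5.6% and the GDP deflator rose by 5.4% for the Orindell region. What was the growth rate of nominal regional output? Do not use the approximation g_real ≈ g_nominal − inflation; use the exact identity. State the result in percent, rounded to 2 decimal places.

11.30%

(1 + g_nom) = (1 + g_real)(1 + π) = 1.0560 × 1.0540 = 1.11302.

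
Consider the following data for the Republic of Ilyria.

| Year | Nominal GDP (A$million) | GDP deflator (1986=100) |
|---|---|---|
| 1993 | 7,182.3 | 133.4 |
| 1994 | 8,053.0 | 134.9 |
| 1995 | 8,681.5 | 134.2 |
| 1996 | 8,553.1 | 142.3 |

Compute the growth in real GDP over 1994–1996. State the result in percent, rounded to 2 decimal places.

Real GDP 1994 = 8053.0/1.349 = 5969.61.
Real GDP 1996 = 8553.1/1.423 = 6010.61.
Change = 6010.61/5969.61 − 1 = 0.0069.

0.69%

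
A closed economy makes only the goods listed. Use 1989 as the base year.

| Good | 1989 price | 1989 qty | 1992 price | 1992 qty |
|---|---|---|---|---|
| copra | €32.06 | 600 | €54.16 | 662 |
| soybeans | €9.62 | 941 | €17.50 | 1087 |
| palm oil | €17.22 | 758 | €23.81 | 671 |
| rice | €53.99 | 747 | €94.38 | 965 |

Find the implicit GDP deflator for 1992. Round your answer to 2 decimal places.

169.85

Nominal GDP 1992 = 54.16·662 + 17.50·1087 + 23.81·671 + 94.38·965 = 161929.63.
Real GDP 1992 (at 1989 prices) = 32.06·662 + 9.62·1087 + 17.22·671 + 53.99·965 = 95335.63.
Deflator = Nominal/Real × 100 = 161929.63/95335.63 × 100 = 169.852.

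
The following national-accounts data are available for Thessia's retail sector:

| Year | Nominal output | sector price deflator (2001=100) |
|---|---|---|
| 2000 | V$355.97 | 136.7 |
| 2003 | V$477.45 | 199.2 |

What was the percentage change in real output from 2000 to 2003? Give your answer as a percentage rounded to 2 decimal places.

Deflate each year: 2000 → 355.97/1.367 = 260.40; 2003 → 477.45/1.992 = 239.68.
So real output changed by 239.68/260.40 − 1 = -0.0796, i.e. -7.96%.

-7.96%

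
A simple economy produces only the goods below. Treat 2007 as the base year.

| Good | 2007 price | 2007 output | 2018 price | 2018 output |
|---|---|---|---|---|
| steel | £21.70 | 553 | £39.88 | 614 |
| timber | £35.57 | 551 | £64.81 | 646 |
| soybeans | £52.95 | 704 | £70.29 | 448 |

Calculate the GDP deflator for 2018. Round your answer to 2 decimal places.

163.01

Nominal GDP 2018 = 39.88·614 + 64.81·646 + 70.29·448 = 97843.50.
Real GDP 2018 (at 2007 prices) = 21.70·614 + 35.57·646 + 52.95·448 = 60023.62.
Deflator = Nominal/Real × 100 = 97843.50/60023.62 × 100 = 163.008.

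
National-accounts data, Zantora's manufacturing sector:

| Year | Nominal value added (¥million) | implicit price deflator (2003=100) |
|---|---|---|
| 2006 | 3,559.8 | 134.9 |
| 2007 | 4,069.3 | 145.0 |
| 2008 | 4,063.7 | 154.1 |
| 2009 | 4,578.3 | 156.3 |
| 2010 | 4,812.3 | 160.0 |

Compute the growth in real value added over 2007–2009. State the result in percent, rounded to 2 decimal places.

Real value added 2007 = 4069.3/1.450 = 2806.41.
Real value added 2009 = 4578.3/1.563 = 2929.17.
Change = 2929.17/2806.41 − 1 = 0.0437.

4.37%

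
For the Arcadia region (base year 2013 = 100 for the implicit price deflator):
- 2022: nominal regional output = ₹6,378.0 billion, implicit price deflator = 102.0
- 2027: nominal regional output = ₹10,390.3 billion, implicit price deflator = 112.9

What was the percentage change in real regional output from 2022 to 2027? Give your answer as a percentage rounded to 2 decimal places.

Real regional output 2022 = 6378.0 / 1.020 = 6252.94.
Real regional output 2027 = 10390.3 / 1.129 = 9203.10.
Real growth = 9203.10 / 6252.94 − 1 = 0.4718.

47.18%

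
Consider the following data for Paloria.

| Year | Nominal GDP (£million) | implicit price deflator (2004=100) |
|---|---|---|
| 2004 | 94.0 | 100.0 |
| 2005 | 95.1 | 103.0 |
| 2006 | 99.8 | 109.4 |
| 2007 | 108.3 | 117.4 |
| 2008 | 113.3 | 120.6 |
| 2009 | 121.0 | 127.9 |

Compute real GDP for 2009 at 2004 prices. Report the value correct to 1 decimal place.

Real GDP 2009 = 121.0 / 1.279 = 94.61.

£94.6 million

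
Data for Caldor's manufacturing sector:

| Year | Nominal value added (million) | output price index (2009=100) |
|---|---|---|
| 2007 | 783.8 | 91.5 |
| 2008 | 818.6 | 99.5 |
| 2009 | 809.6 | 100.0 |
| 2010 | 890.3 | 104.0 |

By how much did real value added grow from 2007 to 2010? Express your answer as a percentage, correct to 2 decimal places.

Real value added 2007 = 783.8/0.915 = 856.61.
Real value added 2010 = 890.3/1.040 = 856.06.
Change = 856.06/856.61 − 1 = -0.0006.

-0.06%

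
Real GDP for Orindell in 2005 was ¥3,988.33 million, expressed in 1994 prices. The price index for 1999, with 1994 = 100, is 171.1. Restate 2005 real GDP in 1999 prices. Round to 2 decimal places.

¥6,824.03 million

Real GDP in 1999 prices = Real GDP in 1994 prices × (P_1999/P_1994) = 3988.33 × 1.711 = 6824.03.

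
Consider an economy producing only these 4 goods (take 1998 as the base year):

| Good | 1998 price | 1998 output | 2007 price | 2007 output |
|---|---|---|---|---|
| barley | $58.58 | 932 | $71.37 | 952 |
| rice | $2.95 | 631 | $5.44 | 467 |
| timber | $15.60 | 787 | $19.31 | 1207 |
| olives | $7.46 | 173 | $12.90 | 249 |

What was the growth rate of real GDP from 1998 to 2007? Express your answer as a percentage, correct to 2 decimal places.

11.15%

Real GDP 1998 = Nominal GDP 1998 = 58.58·932 + 2.95·631 + 15.60·787 + 7.46·173 = 70025.79.
Real GDP 2007 (at 1998 prices) = 58.58·952 + 2.95·467 + 15.60·1207 + 7.46·249 = 77832.55.
Real growth = 77832.55/70025.79 − 1 = 0.1115.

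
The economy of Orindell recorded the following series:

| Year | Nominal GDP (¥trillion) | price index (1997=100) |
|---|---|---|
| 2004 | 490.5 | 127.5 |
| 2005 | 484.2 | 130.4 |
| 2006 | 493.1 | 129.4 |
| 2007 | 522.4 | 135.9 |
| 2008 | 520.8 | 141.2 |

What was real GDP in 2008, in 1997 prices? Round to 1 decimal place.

¥368.8 trillion

Real GDP 2008 = 520.8 / 1.412 = 368.84.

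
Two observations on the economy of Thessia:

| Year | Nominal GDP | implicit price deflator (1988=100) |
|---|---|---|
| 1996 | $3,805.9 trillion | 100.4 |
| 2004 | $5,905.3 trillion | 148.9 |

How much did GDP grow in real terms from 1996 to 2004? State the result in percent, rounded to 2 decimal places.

4.62%

Real GDP 1996 = 3805.9 / 1.004 = 3790.74.
Real GDP 2004 = 5905.3 / 1.489 = 3965.95.
Real growth = 3965.95 / 3790.74 − 1 = 0.0462.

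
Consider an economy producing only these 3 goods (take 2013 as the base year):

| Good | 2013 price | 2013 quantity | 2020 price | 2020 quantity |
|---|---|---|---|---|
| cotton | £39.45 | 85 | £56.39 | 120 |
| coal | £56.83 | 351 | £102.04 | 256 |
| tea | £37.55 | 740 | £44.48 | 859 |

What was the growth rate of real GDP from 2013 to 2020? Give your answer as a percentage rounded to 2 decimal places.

Real GDP 2013 = Nominal GDP 2013 = 39.45·85 + 56.83·351 + 37.55·740 = 51087.58.
Real GDP 2020 (at 2013 prices) = 39.45·120 + 56.83·256 + 37.55·859 = 51537.93.
Real growth = 51537.93/51087.58 − 1 = 0.0088.

0.88%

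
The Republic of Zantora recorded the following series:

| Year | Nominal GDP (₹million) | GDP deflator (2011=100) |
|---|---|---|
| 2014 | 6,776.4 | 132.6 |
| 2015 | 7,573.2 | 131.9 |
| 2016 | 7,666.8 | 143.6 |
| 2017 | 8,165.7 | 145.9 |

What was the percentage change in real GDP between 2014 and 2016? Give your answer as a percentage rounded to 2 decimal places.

Real GDP 2014 = 6776.4/1.326 = 5110.41.
Real GDP 2016 = 7666.8/1.436 = 5339.00.
Change = 5339.00/5110.41 − 1 = 0.0447.

4.47%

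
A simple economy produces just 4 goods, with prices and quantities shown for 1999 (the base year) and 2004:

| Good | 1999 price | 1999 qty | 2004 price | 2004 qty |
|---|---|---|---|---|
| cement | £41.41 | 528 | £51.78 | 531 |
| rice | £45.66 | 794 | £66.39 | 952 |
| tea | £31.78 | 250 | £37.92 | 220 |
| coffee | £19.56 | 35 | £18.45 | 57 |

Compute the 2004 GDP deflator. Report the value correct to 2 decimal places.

Nominal GDP 2004 = 51.78·531 + 66.39·952 + 37.92·220 + 18.45·57 = 100092.51.
Real GDP 2004 (at 1999 prices) = 41.41·531 + 45.66·952 + 31.78·220 + 19.56·57 = 73563.55.
Deflator = Nominal/Real × 100 = 100092.51/73563.55 × 100 = 136.063.

136.06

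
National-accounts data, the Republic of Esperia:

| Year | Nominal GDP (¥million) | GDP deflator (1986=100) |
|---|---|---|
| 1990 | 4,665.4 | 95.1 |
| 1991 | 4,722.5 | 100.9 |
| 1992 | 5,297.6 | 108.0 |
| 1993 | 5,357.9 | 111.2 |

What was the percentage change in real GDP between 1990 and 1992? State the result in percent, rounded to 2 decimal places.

Real GDP 1990 = 4665.4/0.951 = 4905.78.
Real GDP 1992 = 5297.6/1.080 = 4905.19.
Change = 4905.19/4905.78 − 1 = -0.0001.

-0.01%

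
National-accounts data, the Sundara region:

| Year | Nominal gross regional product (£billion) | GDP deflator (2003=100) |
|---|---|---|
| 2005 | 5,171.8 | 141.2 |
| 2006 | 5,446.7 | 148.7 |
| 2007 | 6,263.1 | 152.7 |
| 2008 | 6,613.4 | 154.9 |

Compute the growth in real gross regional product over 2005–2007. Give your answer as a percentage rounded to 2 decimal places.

11.98%

Real gross regional product 2005 = 5171.8/1.412 = 3662.75.
Real gross regional product 2007 = 6263.1/1.527 = 4101.57.
Change = 4101.57/3662.75 − 1 = 0.1198.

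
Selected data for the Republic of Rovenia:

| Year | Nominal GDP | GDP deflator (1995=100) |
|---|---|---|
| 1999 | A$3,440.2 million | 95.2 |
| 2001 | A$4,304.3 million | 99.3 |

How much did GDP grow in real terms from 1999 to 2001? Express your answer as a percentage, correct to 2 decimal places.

Deflate each year: 1999 → 3440.2/0.952 = 3613.66; 2001 → 4304.3/0.993 = 4334.64.
So real GDP changed by 4334.64/3613.66 − 1 = 0.1995, i.e. 19.95%.

19.95%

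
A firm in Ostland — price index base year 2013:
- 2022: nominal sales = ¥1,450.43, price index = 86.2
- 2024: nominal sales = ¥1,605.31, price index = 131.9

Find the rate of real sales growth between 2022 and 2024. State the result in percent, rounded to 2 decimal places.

Deflate each year: 2022 → 1450.43/0.862 = 1682.63; 2024 → 1605.31/1.319 = 1217.07.
So real sales changed by 1217.07/1682.63 − 1 = -0.2767, i.e. -27.67%.

-27.67%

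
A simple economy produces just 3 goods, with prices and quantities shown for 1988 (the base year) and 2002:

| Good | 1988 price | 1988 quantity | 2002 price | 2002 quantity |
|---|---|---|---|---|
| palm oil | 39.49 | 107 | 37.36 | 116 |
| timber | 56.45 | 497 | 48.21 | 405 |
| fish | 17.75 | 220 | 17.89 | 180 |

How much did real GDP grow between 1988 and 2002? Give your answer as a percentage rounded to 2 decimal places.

Real GDP 1988 = Nominal GDP 1988 = 39.49·107 + 56.45·497 + 17.75·220 = 36186.08.
Real GDP 2002 (at 1988 prices) = 39.49·116 + 56.45·405 + 17.75·180 = 30638.09.
Real growth = 30638.09/36186.08 − 1 = -0.1533.

-15.33%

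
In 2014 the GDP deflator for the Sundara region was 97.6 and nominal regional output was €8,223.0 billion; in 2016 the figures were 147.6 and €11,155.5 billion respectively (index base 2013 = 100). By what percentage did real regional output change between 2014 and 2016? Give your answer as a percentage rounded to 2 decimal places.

-10.29%

Real regional output 2014 = 8223.0 / 0.976 = 8425.20.
Real regional output 2016 = 11155.5 / 1.476 = 7557.93.
Real growth = 7557.93 / 8425.20 − 1 = -0.1029.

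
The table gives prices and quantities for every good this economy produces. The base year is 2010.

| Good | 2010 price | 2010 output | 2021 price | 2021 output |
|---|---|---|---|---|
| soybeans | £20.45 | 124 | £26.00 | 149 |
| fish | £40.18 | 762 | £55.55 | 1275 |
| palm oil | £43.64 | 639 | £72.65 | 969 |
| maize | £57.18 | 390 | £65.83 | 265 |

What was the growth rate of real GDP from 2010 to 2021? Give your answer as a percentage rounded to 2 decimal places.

Real GDP 2010 = Nominal GDP 2010 = 20.45·124 + 40.18·762 + 43.64·639 + 57.18·390 = 83339.12.
Real GDP 2021 (at 2010 prices) = 20.45·149 + 40.18·1275 + 43.64·969 + 57.18·265 = 111716.41.
Real growth = 111716.41/83339.12 − 1 = 0.3405.

34.05%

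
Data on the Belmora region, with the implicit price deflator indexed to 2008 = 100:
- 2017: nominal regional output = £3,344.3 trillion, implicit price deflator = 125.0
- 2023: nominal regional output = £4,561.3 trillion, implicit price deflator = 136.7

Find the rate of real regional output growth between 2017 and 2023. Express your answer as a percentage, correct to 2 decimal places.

Real regional output 2017 = 3344.3 / 1.250 = 2675.44.
Real regional output 2023 = 4561.3 / 1.367 = 3336.72.
Real growth = 3336.72 / 2675.44 − 1 = 0.2472.

24.72%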